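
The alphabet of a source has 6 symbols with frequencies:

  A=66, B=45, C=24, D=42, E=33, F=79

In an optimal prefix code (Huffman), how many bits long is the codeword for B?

3

Repeatedly merge the two smallest:
combine C(24), E(33) → 57
combine D(42), B(45) → 87
combine 57, A(66) → 123
combine F(79), 87 → 166
combine 123, 166 → 289
B's leaf is at depth 3, giving a 3-bit codeword.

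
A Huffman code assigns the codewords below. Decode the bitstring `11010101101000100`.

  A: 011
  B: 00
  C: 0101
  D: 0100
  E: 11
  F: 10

Read left to right; each codeword is recognised as soon as it completes (prefix code):
  11→E | 0101→C | 011→A | 0100→D | 0100→D
Decoded message: ECADD

ECADD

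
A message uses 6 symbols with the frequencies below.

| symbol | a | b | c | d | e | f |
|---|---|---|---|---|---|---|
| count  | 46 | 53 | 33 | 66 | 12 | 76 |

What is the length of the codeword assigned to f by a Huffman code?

Repeatedly merge the two smallest:
merge e(12) and c(33): 45
merge 45 and a(46): 91
merge b(53) and d(66): 119
merge f(76) and 91: 167
merge 119 and 167: 286
The subtree containing f is merged 2 times, so code length = 2.

2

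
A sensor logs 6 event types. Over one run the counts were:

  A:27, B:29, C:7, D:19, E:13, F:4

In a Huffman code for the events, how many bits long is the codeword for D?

2

Huffman merges, smallest pair first:
combine F(4), C(7) → 11
combine 11, E(13) → 24
combine D(19), 24 → 43
combine A(27), B(29) → 56
combine 43, 56 → 99
D sits 2 levels below the root, so its codeword is 2 bits.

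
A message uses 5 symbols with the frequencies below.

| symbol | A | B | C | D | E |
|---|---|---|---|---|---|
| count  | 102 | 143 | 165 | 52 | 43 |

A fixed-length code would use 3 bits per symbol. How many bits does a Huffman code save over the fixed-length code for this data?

Fixed-length: 3 bits × 505 symbols = 1515 bits.
Huffman merges:
merge E(43) and D(52): 95
merge 95 and A(102): 197
merge B(143) and C(165): 308
merge 197 and 308: 505
Huffman total = 95 + 197 + 308 + 505 = 1105 bits.
Saving = 1515 − 1105 = 410 bits.

410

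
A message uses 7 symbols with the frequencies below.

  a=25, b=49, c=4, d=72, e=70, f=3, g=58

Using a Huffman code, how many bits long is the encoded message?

682

Greedily combine the two least-frequent nodes:
combine f(3), c(4) → 7
combine 7, a(25) → 32
combine 32, b(49) → 81
combine g(58), e(70) → 128
combine d(72), 81 → 153
combine 128, 153 → 281
Each symbol's bit-cost is frequency × depth; summing gives 682 bits (equivalently 7 + 32 + 81 + 128 + 153 + 281).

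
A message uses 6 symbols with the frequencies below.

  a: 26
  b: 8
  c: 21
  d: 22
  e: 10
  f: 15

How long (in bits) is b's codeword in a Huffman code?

4

Repeatedly merge the two smallest:
combine b(8), e(10) → 18
combine f(15), 18 → 33
combine c(21), d(22) → 43
combine a(26), 33 → 59
combine 43, 59 → 102
b sits 4 levels below the root, so its codeword is 4 bits.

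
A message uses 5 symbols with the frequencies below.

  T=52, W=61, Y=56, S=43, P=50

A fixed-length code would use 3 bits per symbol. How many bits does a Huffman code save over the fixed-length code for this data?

Fixed-length: 3 bits × 262 symbols = 786 bits.
Huffman merges:
S(43) + P(50) → 93
T(52) + Y(56) → 108
W(61) + 93 → 154
108 + 154 → 262
Huffman total = 93 + 108 + 154 + 262 = 617 bits.
Saving = 786 − 617 = 169 bits.

169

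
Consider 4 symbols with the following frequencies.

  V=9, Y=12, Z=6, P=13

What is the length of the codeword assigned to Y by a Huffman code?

Build the tree from the bottom:
combine Z(6), V(9) → 15
combine Y(12), P(13) → 25
combine 15, 25 → 40
The subtree containing Y is merged 2 times, so code length = 2.

2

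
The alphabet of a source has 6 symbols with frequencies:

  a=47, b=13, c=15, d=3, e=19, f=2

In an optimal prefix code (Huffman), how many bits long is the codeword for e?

Repeatedly merge the two smallest:
f(2) + d(3) → 5
5 + b(13) → 18
c(15) + 18 → 33
e(19) + 33 → 52
a(47) + 52 → 99
The subtree containing e is merged 2 times, so code length = 2.

2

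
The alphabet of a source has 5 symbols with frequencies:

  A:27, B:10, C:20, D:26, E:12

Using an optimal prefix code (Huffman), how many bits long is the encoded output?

212

Greedily combine the two least-frequent nodes:
B(10) + E(12) → 22
C(20) + 22 → 42
D(26) + A(27) → 53
42 + 53 → 95
Total encoded bits = sum of merged weights = 22 + 42 + 53 + 95 = 212.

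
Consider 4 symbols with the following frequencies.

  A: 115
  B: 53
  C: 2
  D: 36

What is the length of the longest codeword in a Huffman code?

Merge the two lowest-weight nodes at each step:
merge C(2) and D(36): 38
merge 38 and B(53): 91
merge 91 and A(115): 206
Maximum depth reached is 3.

3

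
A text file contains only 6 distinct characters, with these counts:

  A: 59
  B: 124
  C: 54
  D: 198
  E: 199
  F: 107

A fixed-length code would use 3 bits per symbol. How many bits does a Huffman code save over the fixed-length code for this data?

Fixed-length: 3 bits × 741 symbols = 2223 bits.
Huffman merges:
C(54) + A(59) → 113
F(107) + 113 → 220
B(124) + D(198) → 322
E(199) + 220 → 419
322 + 419 → 741
Huffman total = 113 + 220 + 322 + 419 + 741 = 1815 bits.
Saving = 2223 − 1815 = 408 bits.

408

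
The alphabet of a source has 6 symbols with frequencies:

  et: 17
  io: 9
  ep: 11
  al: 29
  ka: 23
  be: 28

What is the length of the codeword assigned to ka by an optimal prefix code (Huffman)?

Repeatedly merge the two smallest:
combine io(9), ep(11) → 20
combine et(17), 20 → 37
combine ka(23), be(28) → 51
combine al(29), 37 → 66
combine 51, 66 → 117
The subtree containing ka is merged 2 times, so code length = 2.

2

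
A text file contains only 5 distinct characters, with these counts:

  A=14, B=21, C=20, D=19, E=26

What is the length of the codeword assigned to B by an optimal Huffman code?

2

Huffman merges, smallest pair first:
A(14) + D(19) → 33
C(20) + B(21) → 41
E(26) + 33 → 59
41 + 59 → 100
B's leaf is at depth 2, giving a 2-bit codeword.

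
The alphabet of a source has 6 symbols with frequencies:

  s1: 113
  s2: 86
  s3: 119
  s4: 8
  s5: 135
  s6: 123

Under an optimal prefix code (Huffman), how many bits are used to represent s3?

2

Huffman merges, smallest pair first:
merge s4(8) and s2(86): 94
merge 94 and s1(113): 207
merge s3(119) and s6(123): 242
merge s5(135) and 207: 342
merge 242 and 342: 584
s3's leaf is at depth 2, giving a 2-bit codeword.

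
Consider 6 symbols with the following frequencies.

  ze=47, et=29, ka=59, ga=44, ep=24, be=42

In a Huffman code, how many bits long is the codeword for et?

Repeatedly merge the two smallest:
ep(24) + et(29) → 53
be(42) + ga(44) → 86
ze(47) + 53 → 100
ka(59) + 86 → 145
100 + 145 → 245
The subtree containing et is merged 3 times, so code length = 3.

3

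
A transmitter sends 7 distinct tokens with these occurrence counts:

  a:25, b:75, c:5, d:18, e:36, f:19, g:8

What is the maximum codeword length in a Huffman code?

5

Merge the two lowest-weight nodes at each step:
merge c(5) and g(8): 13
merge 13 and d(18): 31
merge f(19) and a(25): 44
merge 31 and e(36): 67
merge 44 and 67: 111
merge b(75) and 111: 186
The first pair merged (c, g) ends up deepest, at depth 5.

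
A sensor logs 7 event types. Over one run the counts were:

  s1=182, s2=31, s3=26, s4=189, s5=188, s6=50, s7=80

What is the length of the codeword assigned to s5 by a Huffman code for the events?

2

Repeatedly merge the two smallest:
combine s3(26), s2(31) → 57
combine s6(50), 57 → 107
combine s7(80), 107 → 187
combine s1(182), 187 → 369
combine s5(188), s4(189) → 377
combine 369, 377 → 746
s5's leaf is at depth 2, giving a 2-bit codeword.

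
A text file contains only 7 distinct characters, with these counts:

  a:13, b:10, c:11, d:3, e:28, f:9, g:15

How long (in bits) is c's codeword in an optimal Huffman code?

3

Build the tree from the bottom:
combine d(3), f(9) → 12
combine b(10), c(11) → 21
combine 12, a(13) → 25
combine g(15), 21 → 36
combine 25, e(28) → 53
combine 36, 53 → 89
c sits 3 levels below the root, so its codeword is 3 bits.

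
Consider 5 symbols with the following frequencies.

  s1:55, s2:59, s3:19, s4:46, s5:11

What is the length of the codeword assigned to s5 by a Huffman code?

Huffman merges, smallest pair first:
s5(11) + s3(19) → 30
30 + s4(46) → 76
s1(55) + s2(59) → 114
76 + 114 → 190
s5's leaf is at depth 3, giving a 3-bit codeword.

3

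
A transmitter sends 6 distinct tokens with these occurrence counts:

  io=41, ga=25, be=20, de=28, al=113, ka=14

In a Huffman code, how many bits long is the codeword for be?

Build the tree from the bottom:
ka(14) + be(20) → 34
ga(25) + de(28) → 53
34 + io(41) → 75
53 + 75 → 128
al(113) + 128 → 241
be sits 4 levels below the root, so its codeword is 4 bits.

4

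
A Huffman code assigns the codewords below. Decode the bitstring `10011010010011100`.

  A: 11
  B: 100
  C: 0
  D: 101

Read left to right; each codeword is recognised as soon as it completes (prefix code):
  100→B | 11→A | 0→C | 100→B | 100→B | 11→A | 100→B
Decoded message: BACBBAB

BACBBAB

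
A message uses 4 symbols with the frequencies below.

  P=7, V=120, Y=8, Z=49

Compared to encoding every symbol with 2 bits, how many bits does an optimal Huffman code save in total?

105

Fixed-length: 2 bits × 184 symbols = 368 bits.
Huffman merges:
P(7) + Y(8) → 15
15 + Z(49) → 64
64 + V(120) → 184
Huffman total = 15 + 64 + 184 = 263 bits.
Saving = 368 − 263 = 105 bits.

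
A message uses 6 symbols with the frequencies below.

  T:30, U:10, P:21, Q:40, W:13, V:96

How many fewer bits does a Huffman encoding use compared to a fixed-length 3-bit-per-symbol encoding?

169

Fixed-length: 3 bits × 210 symbols = 630 bits.
Huffman merges:
combine U(10), W(13) → 23
combine P(21), 23 → 44
combine T(30), Q(40) → 70
combine 44, 70 → 114
combine V(96), 114 → 210
Huffman total = 23 + 44 + 70 + 114 + 210 = 461 bits.
Saving = 630 − 461 = 169 bits.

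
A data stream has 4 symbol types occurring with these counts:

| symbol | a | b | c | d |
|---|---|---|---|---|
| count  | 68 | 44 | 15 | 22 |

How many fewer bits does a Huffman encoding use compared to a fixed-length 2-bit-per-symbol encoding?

31

Fixed-length: 2 bits × 149 symbols = 298 bits.
Huffman merges:
merge c(15) and d(22): 37
merge 37 and b(44): 81
merge a(68) and 81: 149
Huffman total = 37 + 81 + 149 = 267 bits.
Saving = 298 − 267 = 31 bits.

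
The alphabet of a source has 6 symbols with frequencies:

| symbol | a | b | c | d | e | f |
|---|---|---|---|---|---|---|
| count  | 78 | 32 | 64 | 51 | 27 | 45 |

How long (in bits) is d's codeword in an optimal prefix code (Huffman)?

Huffman merges, smallest pair first:
merge e(27) and b(32): 59
merge f(45) and d(51): 96
merge 59 and c(64): 123
merge a(78) and 96: 174
merge 123 and 174: 297
The subtree containing d is merged 3 times, so code length = 3.

3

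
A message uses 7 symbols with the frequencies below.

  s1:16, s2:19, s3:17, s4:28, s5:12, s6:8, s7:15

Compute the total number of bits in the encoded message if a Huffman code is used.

317

Build the Huffman tree bottom-up:
s6(8) + s5(12) → 20
s7(15) + s1(16) → 31
s3(17) + s2(19) → 36
20 + s4(28) → 48
31 + 36 → 67
48 + 67 → 115
Total encoded bits = sum of merged weights = 20 + 31 + 36 + 48 + 67 + 115 = 317.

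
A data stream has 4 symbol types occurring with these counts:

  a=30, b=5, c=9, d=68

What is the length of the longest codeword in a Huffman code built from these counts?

Merge the two lowest-weight nodes at each step:
combine b(5), c(9) → 14
combine 14, a(30) → 44
combine 44, d(68) → 112
The rarest symbols sit at the bottom; the longest codeword is 3 bits.

3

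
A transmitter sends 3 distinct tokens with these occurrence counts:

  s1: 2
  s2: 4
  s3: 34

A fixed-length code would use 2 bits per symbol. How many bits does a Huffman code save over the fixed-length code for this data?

Fixed-length: 2 bits × 40 symbols = 80 bits.
Huffman merges:
s1(2) + s2(4) → 6
6 + s3(34) → 40
Huffman total = 6 + 40 = 46 bits.
Saving = 80 − 46 = 34 bits.

34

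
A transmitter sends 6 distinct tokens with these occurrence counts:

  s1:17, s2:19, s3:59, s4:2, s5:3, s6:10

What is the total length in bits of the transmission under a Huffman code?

213

Build the Huffman tree bottom-up:
merge s4(2) and s5(3): 5
merge 5 and s6(10): 15
merge 15 and s1(17): 32
merge s2(19) and 32: 51
merge 51 and s3(59): 110
The encoded length is the sum of every internal node's weight: 5 + 15 + 32 + 51 + 110 = 213 bits.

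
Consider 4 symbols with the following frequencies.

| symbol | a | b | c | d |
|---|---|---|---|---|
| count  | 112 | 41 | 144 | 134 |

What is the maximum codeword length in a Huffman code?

Merge the two lowest-weight nodes at each step:
merge b(41) and a(112): 153
merge d(134) and c(144): 278
merge 153 and 278: 431
Maximum depth reached is 2.

2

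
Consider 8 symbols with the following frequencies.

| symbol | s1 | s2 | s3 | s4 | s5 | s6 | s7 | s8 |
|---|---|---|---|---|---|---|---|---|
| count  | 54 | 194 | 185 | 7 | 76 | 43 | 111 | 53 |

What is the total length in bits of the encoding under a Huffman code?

Build the Huffman tree bottom-up:
merge s4(7) and s6(43): 50
merge 50 and s8(53): 103
merge s1(54) and s5(76): 130
merge 103 and s7(111): 214
merge 130 and s3(185): 315
merge s2(194) and 214: 408
merge 315 and 408: 723
The encoded length is the sum of every internal node's weight: 50 + 103 + 130 + 214 + 315 + 408 + 723 = 1943 bits.

1943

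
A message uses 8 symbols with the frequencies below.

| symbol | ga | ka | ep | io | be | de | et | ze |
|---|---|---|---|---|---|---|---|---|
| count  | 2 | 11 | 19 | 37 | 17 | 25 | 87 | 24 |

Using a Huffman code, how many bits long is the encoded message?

578

Merge the two smallest weights repeatedly:
combine ga(2), ka(11) → 13
combine 13, be(17) → 30
combine ep(19), ze(24) → 43
combine de(25), 30 → 55
combine io(37), 43 → 80
combine 55, 80 → 135
combine et(87), 135 → 222
Each symbol's bit-cost is frequency × depth; summing gives 578 bits (equivalently 13 + 30 + 43 + 55 + 80 + 135 + 222).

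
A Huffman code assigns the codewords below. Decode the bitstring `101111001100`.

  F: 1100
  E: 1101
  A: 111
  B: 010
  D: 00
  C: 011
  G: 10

GAGCD

Read left to right; each codeword is recognised as soon as it completes (prefix code):
  10→G | 111→A | 10→G | 011→C | 00→D
Decoded message: GAGCD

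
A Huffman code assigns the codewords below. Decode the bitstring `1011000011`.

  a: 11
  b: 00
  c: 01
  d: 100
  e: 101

Read left to right; each codeword is recognised as soon as it completes (prefix code):
  101→e | 100→d | 00→b | 11→a
Decoded message: edba

edba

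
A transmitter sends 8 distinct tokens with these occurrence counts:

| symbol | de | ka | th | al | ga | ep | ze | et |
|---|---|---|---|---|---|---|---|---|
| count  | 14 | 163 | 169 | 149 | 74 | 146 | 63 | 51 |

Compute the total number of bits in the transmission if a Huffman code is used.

Greedily combine the two least-frequent nodes:
de(14) + et(51) → 65
ze(63) + 65 → 128
ga(74) + 128 → 202
ep(146) + al(149) → 295
ka(163) + th(169) → 332
202 + 295 → 497
332 + 497 → 829
Each symbol's bit-cost is frequency × depth; summing gives 2348 bits (equivalently 65 + 128 + 202 + 295 + 332 + 497 + 829).

2348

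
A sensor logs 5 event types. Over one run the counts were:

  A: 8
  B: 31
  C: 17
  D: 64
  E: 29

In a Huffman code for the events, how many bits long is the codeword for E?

Build the tree from the bottom:
A(8) + C(17) → 25
25 + E(29) → 54
B(31) + 54 → 85
D(64) + 85 → 149
E's leaf is at depth 3, giving a 3-bit codeword.

3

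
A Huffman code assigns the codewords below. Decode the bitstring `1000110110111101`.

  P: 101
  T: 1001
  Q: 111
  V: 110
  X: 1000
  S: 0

XVVQP

Read left to right; each codeword is recognised as soon as it completes (prefix code):
  1000→X | 110→V | 110→V | 111→Q | 101→P
Decoded message: XVVQP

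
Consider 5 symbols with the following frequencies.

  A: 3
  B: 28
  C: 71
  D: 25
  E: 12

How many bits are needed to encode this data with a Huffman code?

Build the Huffman tree bottom-up:
combine A(3), E(12) → 15
combine 15, D(25) → 40
combine B(28), 40 → 68
combine 68, C(71) → 139
Total encoded bits = sum of merged weights = 15 + 40 + 68 + 139 = 262.

262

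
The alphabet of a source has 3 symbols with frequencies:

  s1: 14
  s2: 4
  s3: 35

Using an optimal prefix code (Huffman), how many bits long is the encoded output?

71

Build the Huffman tree bottom-up:
merge s2(4) and s1(14): 18
merge 18 and s3(35): 53
Total encoded bits = sum of merged weights = 18 + 53 = 71.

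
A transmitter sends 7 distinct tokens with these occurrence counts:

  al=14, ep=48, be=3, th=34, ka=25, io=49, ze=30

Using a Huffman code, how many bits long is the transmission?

529

Build the Huffman tree bottom-up:
be(3) + al(14) → 17
17 + ka(25) → 42
ze(30) + th(34) → 64
42 + ep(48) → 90
io(49) + 64 → 113
90 + 113 → 203
Total encoded bits = sum of merged weights = 17 + 42 + 64 + 90 + 113 + 203 = 529.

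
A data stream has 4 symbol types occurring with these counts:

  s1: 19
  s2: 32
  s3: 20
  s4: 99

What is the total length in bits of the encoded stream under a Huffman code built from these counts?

Greedily combine the two least-frequent nodes:
s1(19) + s3(20) → 39
s2(32) + 39 → 71
71 + s4(99) → 170
Each symbol's bit-cost is frequency × depth; summing gives 280 bits (equivalently 39 + 71 + 170).

280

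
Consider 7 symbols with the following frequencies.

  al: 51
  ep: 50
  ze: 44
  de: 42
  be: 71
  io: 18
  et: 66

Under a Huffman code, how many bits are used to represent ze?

3

Repeatedly merge the two smallest:
merge io(18) and de(42): 60
merge ze(44) and ep(50): 94
merge al(51) and 60: 111
merge et(66) and be(71): 137
merge 94 and 111: 205
merge 137 and 205: 342
ze's leaf is at depth 3, giving a 3-bit codeword.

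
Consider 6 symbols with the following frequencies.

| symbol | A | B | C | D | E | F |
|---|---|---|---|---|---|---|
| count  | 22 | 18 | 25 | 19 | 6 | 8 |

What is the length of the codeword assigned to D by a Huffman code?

2

Huffman merges, smallest pair first:
E(6) + F(8) → 14
14 + B(18) → 32
D(19) + A(22) → 41
C(25) + 32 → 57
41 + 57 → 98
D's leaf is at depth 2, giving a 2-bit codeword.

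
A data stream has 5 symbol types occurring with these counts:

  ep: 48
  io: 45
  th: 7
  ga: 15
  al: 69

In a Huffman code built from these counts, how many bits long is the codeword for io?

Huffman merges, smallest pair first:
merge th(7) and ga(15): 22
merge 22 and io(45): 67
merge ep(48) and 67: 115
merge al(69) and 115: 184
The subtree containing io is merged 3 times, so code length = 3.

3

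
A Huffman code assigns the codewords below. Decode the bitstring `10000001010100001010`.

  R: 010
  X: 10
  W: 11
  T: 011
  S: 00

Read left to right; each codeword is recognised as soon as it completes (prefix code):
  10→X | 00→S | 00→S | 010→R | 10→X | 10→X | 00→S | 010→R | 10→X
Decoded message: XSSRXXSRX

XSSRXXSRX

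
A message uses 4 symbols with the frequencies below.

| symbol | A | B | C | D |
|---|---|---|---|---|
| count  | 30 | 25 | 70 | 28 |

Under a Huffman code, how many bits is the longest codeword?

3

Merge the two lowest-weight nodes at each step:
B(25) + D(28) → 53
A(30) + 53 → 83
C(70) + 83 → 153
The rarest symbols sit at the bottom; the longest codeword is 3 bits.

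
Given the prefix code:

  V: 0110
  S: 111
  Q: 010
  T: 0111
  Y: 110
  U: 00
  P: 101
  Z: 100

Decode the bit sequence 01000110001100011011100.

QUYUYUYSU

Read left to right; each codeword is recognised as soon as it completes (prefix code):
  010→Q | 00→U | 110→Y | 00→U | 110→Y | 00→U | 110→Y | 111→S | 00→U
Decoded message: QUYUYUYSU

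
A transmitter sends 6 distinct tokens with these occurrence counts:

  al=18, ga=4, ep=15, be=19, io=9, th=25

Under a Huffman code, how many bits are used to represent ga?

Repeatedly merge the two smallest:
ga(4) + io(9) → 13
13 + ep(15) → 28
al(18) + be(19) → 37
th(25) + 28 → 53
37 + 53 → 90
ga's leaf is at depth 4, giving a 4-bit codeword.

4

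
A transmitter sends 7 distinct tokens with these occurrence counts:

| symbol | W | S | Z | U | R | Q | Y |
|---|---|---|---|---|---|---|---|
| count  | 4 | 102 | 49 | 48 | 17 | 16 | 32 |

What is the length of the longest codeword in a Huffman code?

Merge the two lowest-weight nodes at each step:
merge W(4) and Q(16): 20
merge R(17) and 20: 37
merge Y(32) and 37: 69
merge U(48) and Z(49): 97
merge 69 and 97: 166
merge S(102) and 166: 268
The rarest symbols sit at the bottom; the longest codeword is 5 bits.

5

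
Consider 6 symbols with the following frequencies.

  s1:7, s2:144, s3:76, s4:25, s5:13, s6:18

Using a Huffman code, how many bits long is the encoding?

543

Greedily combine the two least-frequent nodes:
s1(7) + s5(13) → 20
s6(18) + 20 → 38
s4(25) + 38 → 63
63 + s3(76) → 139
139 + s2(144) → 283
Each symbol's bit-cost is frequency × depth; summing gives 543 bits (equivalently 20 + 38 + 63 + 139 + 283).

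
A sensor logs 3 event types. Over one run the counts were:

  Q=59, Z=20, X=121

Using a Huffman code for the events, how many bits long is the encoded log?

279

Build the Huffman tree bottom-up:
combine Z(20), Q(59) → 79
combine 79, X(121) → 200
Total encoded bits = sum of merged weights = 79 + 200 = 279.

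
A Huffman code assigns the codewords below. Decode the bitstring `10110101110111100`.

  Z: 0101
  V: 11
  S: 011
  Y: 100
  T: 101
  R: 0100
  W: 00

Read left to right; each codeword is recognised as soon as it completes (prefix code):
  101→T | 101→T | 011→S | 101→T | 11→V | 100→Y
Decoded message: TTSTVY

TTSTVY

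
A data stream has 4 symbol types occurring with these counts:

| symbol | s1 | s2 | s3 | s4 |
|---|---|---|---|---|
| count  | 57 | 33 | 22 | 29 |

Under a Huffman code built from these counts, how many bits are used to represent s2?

2

Build the tree from the bottom:
s3(22) + s4(29) → 51
s2(33) + 51 → 84
s1(57) + 84 → 141
The subtree containing s2 is merged 2 times, so code length = 2.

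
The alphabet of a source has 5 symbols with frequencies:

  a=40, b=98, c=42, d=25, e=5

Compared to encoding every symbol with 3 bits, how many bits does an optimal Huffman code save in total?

208

Fixed-length: 3 bits × 210 symbols = 630 bits.
Huffman merges:
combine e(5), d(25) → 30
combine 30, a(40) → 70
combine c(42), 70 → 112
combine b(98), 112 → 210
Huffman total = 30 + 70 + 112 + 210 = 422 bits.
Saving = 630 − 422 = 208 bits.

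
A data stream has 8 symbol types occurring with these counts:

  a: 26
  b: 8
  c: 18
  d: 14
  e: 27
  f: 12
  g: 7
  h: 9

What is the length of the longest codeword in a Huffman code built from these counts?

4

Merge the two lowest-weight nodes at each step:
g(7) + b(8) → 15
h(9) + f(12) → 21
d(14) + 15 → 29
c(18) + 21 → 39
a(26) + e(27) → 53
29 + 39 → 68
53 + 68 → 121
The rarest symbols sit at the bottom; the longest codeword is 4 bits.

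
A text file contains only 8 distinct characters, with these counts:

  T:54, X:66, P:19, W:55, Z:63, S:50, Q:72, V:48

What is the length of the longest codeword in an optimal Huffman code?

4

Merge the two lowest-weight nodes at each step:
combine P(19), V(48) → 67
combine S(50), T(54) → 104
combine W(55), Z(63) → 118
combine X(66), 67 → 133
combine Q(72), 104 → 176
combine 118, 133 → 251
combine 176, 251 → 427
Maximum depth reached is 4.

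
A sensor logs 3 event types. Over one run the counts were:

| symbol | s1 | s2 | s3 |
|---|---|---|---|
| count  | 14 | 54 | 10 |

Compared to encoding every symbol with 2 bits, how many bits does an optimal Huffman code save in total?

54

Fixed-length: 2 bits × 78 symbols = 156 bits.
Huffman merges:
merge s3(10) and s1(14): 24
merge 24 and s2(54): 78
Huffman total = 24 + 78 = 102 bits.
Saving = 156 − 102 = 54 bits.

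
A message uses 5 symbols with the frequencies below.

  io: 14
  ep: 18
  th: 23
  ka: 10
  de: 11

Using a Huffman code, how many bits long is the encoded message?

173

Build the Huffman tree bottom-up:
merge ka(10) and de(11): 21
merge io(14) and ep(18): 32
merge 21 and th(23): 44
merge 32 and 44: 76
The encoded length is the sum of every internal node's weight: 21 + 32 + 44 + 76 = 173 bits.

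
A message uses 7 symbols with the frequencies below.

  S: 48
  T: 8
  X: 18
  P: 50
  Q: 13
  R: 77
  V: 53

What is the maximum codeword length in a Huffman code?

Merge the two lowest-weight nodes at each step:
T(8) + Q(13) → 21
X(18) + 21 → 39
39 + S(48) → 87
P(50) + V(53) → 103
R(77) + 87 → 164
103 + 164 → 267
The rarest symbols sit at the bottom; the longest codeword is 5 bits.

5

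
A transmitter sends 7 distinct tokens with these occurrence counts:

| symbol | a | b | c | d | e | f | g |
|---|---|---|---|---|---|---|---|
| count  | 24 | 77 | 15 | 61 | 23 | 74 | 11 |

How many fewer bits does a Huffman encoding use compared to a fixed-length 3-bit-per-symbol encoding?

139

Fixed-length: 3 bits × 285 symbols = 855 bits.
Huffman merges:
combine g(11), c(15) → 26
combine e(23), a(24) → 47
combine 26, 47 → 73
combine d(61), 73 → 134
combine f(74), b(77) → 151
combine 134, 151 → 285
Huffman total = 26 + 47 + 73 + 134 + 151 + 285 = 716 bits.
Saving = 855 − 716 = 139 bits.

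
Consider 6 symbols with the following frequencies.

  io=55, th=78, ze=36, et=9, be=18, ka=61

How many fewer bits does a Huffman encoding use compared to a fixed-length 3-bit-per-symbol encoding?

167

Fixed-length: 3 bits × 257 symbols = 771 bits.
Huffman merges:
merge et(9) and be(18): 27
merge 27 and ze(36): 63
merge io(55) and ka(61): 116
merge 63 and th(78): 141
merge 116 and 141: 257
Huffman total = 27 + 63 + 116 + 141 + 257 = 604 bits.
Saving = 771 − 604 = 167 bits.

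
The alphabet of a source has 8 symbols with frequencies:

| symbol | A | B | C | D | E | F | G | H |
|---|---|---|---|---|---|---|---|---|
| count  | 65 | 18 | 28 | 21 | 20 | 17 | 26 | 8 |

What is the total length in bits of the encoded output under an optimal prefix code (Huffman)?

Greedily combine the two least-frequent nodes:
combine H(8), F(17) → 25
combine B(18), E(20) → 38
combine D(21), 25 → 46
combine G(26), C(28) → 54
combine 38, 46 → 84
combine 54, A(65) → 119
combine 84, 119 → 203
Total encoded bits = sum of merged weights = 25 + 38 + 46 + 54 + 84 + 119 + 203 = 569.

569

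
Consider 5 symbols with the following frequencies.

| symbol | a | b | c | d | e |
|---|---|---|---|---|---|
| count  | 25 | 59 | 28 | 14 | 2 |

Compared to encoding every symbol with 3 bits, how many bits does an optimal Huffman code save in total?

Fixed-length: 3 bits × 128 symbols = 384 bits.
Huffman merges:
e(2) + d(14) → 16
16 + a(25) → 41
c(28) + 41 → 69
b(59) + 69 → 128
Huffman total = 16 + 41 + 69 + 128 = 254 bits.
Saving = 384 − 254 = 130 bits.

130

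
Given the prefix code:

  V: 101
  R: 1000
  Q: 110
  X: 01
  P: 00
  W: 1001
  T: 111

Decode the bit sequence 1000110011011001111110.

RQXVWTQ

Read left to right; each codeword is recognised as soon as it completes (prefix code):
  1000→R | 110→Q | 01→X | 101→V | 1001→W | 111→T | 110→Q
Decoded message: RQXVWTQ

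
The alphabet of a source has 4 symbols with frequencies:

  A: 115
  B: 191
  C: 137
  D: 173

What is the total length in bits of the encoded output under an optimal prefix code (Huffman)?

1232

Merge the two smallest weights repeatedly:
combine A(115), C(137) → 252
combine D(173), B(191) → 364
combine 252, 364 → 616
Each symbol's bit-cost is frequency × depth; summing gives 1232 bits (equivalently 252 + 364 + 616).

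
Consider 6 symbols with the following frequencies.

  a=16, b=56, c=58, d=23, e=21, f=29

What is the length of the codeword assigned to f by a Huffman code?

3

Repeatedly merge the two smallest:
merge a(16) and e(21): 37
merge d(23) and f(29): 52
merge 37 and 52: 89
merge b(56) and c(58): 114
merge 89 and 114: 203
The subtree containing f is merged 3 times, so code length = 3.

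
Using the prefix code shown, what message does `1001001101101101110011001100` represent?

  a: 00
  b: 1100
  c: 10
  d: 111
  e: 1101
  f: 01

Read left to right; each codeword is recognised as soon as it completes (prefix code):
  10→c | 01→f | 00→a | 1101→e | 10→c | 1101→e | 1100→b | 1100→b | 1100→b
Decoded message: cfaecebbb

cfaecebbb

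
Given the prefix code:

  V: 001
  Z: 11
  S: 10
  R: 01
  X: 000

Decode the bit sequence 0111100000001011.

Read left to right; each codeword is recognised as soon as it completes (prefix code):
  01→R | 11→Z | 10→S | 000→X | 000→X | 10→S | 11→Z
Decoded message: RZSXXSZ

RZSXXSZ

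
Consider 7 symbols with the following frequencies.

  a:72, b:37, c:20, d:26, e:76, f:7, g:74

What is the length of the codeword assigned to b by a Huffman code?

Build the tree from the bottom:
f(7) + c(20) → 27
d(26) + 27 → 53
b(37) + 53 → 90
a(72) + g(74) → 146
e(76) + 90 → 166
146 + 166 → 312
b sits 3 levels below the root, so its codeword is 3 bits.

3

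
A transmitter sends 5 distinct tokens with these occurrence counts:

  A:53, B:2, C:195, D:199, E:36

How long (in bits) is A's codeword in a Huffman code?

3

Repeatedly merge the two smallest:
combine B(2), E(36) → 38
combine 38, A(53) → 91
combine 91, C(195) → 286
combine D(199), 286 → 485
The subtree containing A is merged 3 times, so code length = 3.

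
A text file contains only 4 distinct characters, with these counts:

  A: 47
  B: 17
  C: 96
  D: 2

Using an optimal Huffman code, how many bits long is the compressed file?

Merge the two smallest weights repeatedly:
combine D(2), B(17) → 19
combine 19, A(47) → 66
combine 66, C(96) → 162
Each symbol's bit-cost is frequency × depth; summing gives 247 bits (equivalently 19 + 66 + 162).

247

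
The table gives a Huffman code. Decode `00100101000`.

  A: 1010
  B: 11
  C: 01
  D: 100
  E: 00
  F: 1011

Read left to right; each codeword is recognised as soon as it completes (prefix code):
  00→E | 100→D | 1010→A | 00→E
Decoded message: EDAE

EDAE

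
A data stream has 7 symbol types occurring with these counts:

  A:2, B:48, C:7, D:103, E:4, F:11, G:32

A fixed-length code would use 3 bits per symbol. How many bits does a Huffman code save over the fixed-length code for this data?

211

Fixed-length: 3 bits × 207 symbols = 621 bits.
Huffman merges:
A(2) + E(4) → 6
6 + C(7) → 13
F(11) + 13 → 24
24 + G(32) → 56
B(48) + 56 → 104
D(103) + 104 → 207
Huffman total = 6 + 13 + 24 + 56 + 104 + 207 = 410 bits.
Saving = 621 − 410 = 211 bits.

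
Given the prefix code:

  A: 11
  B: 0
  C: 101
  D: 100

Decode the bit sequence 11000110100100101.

ABBBABDDC

Read left to right; each codeword is recognised as soon as it completes (prefix code):
  11→A | 0→B | 0→B | 0→B | 11→A | 0→B | 100→D | 100→D | 101→C
Decoded message: ABBBABDDC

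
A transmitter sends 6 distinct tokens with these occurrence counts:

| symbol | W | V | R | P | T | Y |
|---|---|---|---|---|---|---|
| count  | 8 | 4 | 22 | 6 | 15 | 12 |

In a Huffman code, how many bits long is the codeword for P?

Huffman merges, smallest pair first:
V(4) + P(6) → 10
W(8) + 10 → 18
Y(12) + T(15) → 27
18 + R(22) → 40
27 + 40 → 67
The subtree containing P is merged 4 times, so code length = 4.

4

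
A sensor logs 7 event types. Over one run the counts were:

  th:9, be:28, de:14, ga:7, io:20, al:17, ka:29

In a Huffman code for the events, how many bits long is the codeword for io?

3

Build the tree from the bottom:
ga(7) + th(9) → 16
de(14) + 16 → 30
al(17) + io(20) → 37
be(28) + ka(29) → 57
30 + 37 → 67
57 + 67 → 124
The subtree containing io is merged 3 times, so code length = 3.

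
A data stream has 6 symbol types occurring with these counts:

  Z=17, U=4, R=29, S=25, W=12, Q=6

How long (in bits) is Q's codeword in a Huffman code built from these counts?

Huffman merges, smallest pair first:
U(4) + Q(6) → 10
10 + W(12) → 22
Z(17) + 22 → 39
S(25) + R(29) → 54
39 + 54 → 93
The subtree containing Q is merged 4 times, so code length = 4.

4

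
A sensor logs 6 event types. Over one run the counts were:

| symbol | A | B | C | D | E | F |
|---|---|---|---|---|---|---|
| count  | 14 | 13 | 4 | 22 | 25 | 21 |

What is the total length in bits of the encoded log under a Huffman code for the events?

246

Greedily combine the two least-frequent nodes:
C(4) + B(13) → 17
A(14) + 17 → 31
F(21) + D(22) → 43
E(25) + 31 → 56
43 + 56 → 99
Total encoded bits = sum of merged weights = 17 + 31 + 43 + 56 + 99 = 246.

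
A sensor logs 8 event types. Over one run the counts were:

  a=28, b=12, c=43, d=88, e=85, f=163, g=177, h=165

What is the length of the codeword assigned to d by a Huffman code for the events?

3

Huffman merges, smallest pair first:
combine b(12), a(28) → 40
combine 40, c(43) → 83
combine 83, e(85) → 168
combine d(88), f(163) → 251
combine h(165), 168 → 333
combine g(177), 251 → 428
combine 333, 428 → 761
d's leaf is at depth 3, giving a 3-bit codeword.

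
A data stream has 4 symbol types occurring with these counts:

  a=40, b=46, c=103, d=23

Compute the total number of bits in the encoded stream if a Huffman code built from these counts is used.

Greedily combine the two least-frequent nodes:
d(23) + a(40) → 63
b(46) + 63 → 109
c(103) + 109 → 212
The encoded length is the sum of every internal node's weight: 63 + 109 + 212 = 384 bits.

384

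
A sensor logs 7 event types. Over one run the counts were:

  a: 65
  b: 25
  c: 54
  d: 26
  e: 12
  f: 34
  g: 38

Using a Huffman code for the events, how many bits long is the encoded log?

Greedily combine the two least-frequent nodes:
e(12) + b(25) → 37
d(26) + f(34) → 60
37 + g(38) → 75
c(54) + 60 → 114
a(65) + 75 → 140
114 + 140 → 254
Total encoded bits = sum of merged weights = 37 + 60 + 75 + 114 + 140 + 254 = 680.

680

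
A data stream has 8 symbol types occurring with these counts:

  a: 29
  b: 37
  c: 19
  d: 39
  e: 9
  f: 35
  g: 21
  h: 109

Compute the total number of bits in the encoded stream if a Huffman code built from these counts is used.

813

Merge the two smallest weights repeatedly:
combine e(9), c(19) → 28
combine g(21), 28 → 49
combine a(29), f(35) → 64
combine b(37), d(39) → 76
combine 49, 64 → 113
combine 76, h(109) → 185
combine 113, 185 → 298
The encoded length is the sum of every internal node's weight: 28 + 49 + 64 + 76 + 113 + 185 + 298 = 813 bits.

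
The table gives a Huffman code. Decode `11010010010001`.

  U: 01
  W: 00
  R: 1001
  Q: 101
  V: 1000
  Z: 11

Read left to right; each codeword is recognised as soon as it completes (prefix code):
  11→Z | 01→U | 00→W | 1001→R | 00→W | 01→U
Decoded message: ZUWRWU

ZUWRWU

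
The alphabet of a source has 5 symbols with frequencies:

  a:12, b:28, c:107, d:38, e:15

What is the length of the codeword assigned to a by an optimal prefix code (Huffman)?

4

Build the tree from the bottom:
a(12) + e(15) → 27
27 + b(28) → 55
d(38) + 55 → 93
93 + c(107) → 200
a's leaf is at depth 4, giving a 4-bit codeword.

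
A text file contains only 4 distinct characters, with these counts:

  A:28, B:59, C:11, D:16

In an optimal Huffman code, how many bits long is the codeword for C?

Huffman merges, smallest pair first:
combine C(11), D(16) → 27
combine 27, A(28) → 55
combine 55, B(59) → 114
The subtree containing C is merged 3 times, so code length = 3.

3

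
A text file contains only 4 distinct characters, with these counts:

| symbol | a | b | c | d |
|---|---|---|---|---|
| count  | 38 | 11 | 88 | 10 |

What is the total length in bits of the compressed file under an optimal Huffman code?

Merge the two smallest weights repeatedly:
merge d(10) and b(11): 21
merge 21 and a(38): 59
merge 59 and c(88): 147
Each symbol's bit-cost is frequency × depth; summing gives 227 bits (equivalently 21 + 59 + 147).

227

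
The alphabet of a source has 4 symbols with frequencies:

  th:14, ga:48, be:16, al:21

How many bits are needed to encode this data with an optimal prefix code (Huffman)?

Build the Huffman tree bottom-up:
th(14) + be(16) → 30
al(21) + 30 → 51
ga(48) + 51 → 99
Each symbol's bit-cost is frequency × depth; summing gives 180 bits (equivalently 30 + 51 + 99).

180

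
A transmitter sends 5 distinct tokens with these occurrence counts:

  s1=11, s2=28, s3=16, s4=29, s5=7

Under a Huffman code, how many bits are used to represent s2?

2

Build the tree from the bottom:
combine s5(7), s1(11) → 18
combine s3(16), 18 → 34
combine s2(28), s4(29) → 57
combine 34, 57 → 91
The subtree containing s2 is merged 2 times, so code length = 2.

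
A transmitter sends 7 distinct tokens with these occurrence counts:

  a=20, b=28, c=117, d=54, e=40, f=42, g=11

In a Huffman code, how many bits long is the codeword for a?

Build the tree from the bottom:
g(11) + a(20) → 31
b(28) + 31 → 59
e(40) + f(42) → 82
d(54) + 59 → 113
82 + 113 → 195
c(117) + 195 → 312
a's leaf is at depth 5, giving a 5-bit codeword.

5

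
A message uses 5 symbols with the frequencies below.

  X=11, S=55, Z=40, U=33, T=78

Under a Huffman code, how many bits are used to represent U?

3

Build the tree from the bottom:
X(11) + U(33) → 44
Z(40) + 44 → 84
S(55) + T(78) → 133
84 + 133 → 217
U's leaf is at depth 3, giving a 3-bit codeword.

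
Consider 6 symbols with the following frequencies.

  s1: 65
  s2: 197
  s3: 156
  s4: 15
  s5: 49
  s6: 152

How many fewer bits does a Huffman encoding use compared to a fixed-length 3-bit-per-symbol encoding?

Fixed-length: 3 bits × 634 symbols = 1902 bits.
Huffman merges:
s4(15) + s5(49) → 64
64 + s1(65) → 129
129 + s6(152) → 281
s3(156) + s2(197) → 353
281 + 353 → 634
Huffman total = 64 + 129 + 281 + 353 + 634 = 1461 bits.
Saving = 1902 − 1461 = 441 bits.

441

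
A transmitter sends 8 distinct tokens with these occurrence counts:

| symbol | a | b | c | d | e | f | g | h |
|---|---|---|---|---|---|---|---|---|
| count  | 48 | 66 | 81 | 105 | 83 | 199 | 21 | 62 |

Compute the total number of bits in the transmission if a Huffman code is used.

1865

Merge the two smallest weights repeatedly:
merge g(21) and a(48): 69
merge h(62) and b(66): 128
merge 69 and c(81): 150
merge e(83) and d(105): 188
merge 128 and 150: 278
merge 188 and f(199): 387
merge 278 and 387: 665
Each symbol's bit-cost is frequency × depth; summing gives 1865 bits (equivalently 69 + 128 + 150 + 188 + 278 + 387 + 665).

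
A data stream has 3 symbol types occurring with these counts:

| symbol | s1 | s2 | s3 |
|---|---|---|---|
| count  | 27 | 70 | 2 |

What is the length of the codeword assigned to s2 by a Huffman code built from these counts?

Repeatedly merge the two smallest:
merge s3(2) and s1(27): 29
merge 29 and s2(70): 99
s2 is a child of the root — depth 1, so its codeword is a single bit.

1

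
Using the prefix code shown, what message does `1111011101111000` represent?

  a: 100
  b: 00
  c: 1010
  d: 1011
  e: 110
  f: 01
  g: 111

Read left to right; each codeword is recognised as soon as it completes (prefix code):
  111→g | 1011→d | 1011→d | 110→e | 00→b
Decoded message: gddeb

gddeb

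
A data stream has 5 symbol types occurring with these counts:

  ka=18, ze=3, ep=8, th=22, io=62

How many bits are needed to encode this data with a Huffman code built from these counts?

Build the Huffman tree bottom-up:
ze(3) + ep(8) → 11
11 + ka(18) → 29
th(22) + 29 → 51
51 + io(62) → 113
Each symbol's bit-cost is frequency × depth; summing gives 204 bits (equivalently 11 + 29 + 51 + 113).

204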